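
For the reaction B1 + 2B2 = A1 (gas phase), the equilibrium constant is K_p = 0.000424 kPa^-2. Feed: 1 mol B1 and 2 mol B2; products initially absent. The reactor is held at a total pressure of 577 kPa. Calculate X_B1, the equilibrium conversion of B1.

X = 0.865

Let X = conversion of B1 (basis 1 mol B1); extent of reaction ξ = X.
Moles: n_B1 = 1 − X; n_B2 = 2 − 2X; n_A1 = X.
Total moles n_T = 3 − 2X.
y_i = n_i/n_T, p_i = y_i·P. K_p = p_A1 / (p_B1 p_B2^2).
Setting this equal to 0.000424 kPa^-2 and taking the physical root (0 < X < 1) gives X = 0.865.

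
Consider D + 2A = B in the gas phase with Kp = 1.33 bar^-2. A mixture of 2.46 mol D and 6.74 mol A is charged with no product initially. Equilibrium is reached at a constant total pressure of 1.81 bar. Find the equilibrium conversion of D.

Take 2.46 mol D as basis and let X be its fractional conversion, so ξ = 2.46X.
Species balance: n_D = 2.46 − 2.46X; n_A = 6.74 − 4.92X; n_B = 2.46X.
n_T = Σnᵢ = 9.2 − 4.92X.
Mole fractions y_i = n_i/n_T; Kp = p_B / (p_D p_A^2) with p_i = y_i·P.
Substituting and setting equal to 1.33 bar^-2 gives a polynomial in X; the root in (0,1) is X = 0.613.

X = 0.613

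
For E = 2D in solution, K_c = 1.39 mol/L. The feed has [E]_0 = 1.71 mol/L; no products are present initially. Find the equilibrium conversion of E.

Let X = conversion of E; extent ξ = 1.71·X mol/L.
Concentrations: [E] = 1.71 − 1.71X; [D] = 3.42X.
K_c = [D]^2 / ([E]).
Equating to 1.39 mol/L: the physical root is X = 0.360.

X = 0.360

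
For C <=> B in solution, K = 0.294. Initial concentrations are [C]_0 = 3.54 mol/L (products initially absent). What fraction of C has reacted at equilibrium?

X = 0.227

Let X = conversion of C; extent ξ = 3.54·X mol/L.
Concentrations: [C] = 3.54 − 3.54X; [B] = 3.54X.
K = [B] / ([C]).
Setting equal to 0.294 and solving for X on (0,1) gives X = 0.227.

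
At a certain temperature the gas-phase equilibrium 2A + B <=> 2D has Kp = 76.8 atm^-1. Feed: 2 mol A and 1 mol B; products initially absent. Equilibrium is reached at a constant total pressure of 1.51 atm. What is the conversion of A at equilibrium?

Let X = conversion of A (basis 2 mol A); extent of reaction ξ = X.
Species balance: n_A = 2 − 2X; n_B = 1 − X; n_D = 2X.
Summing: n_T = 3 − X.
With p_i = (n_i/n_T)P, Kp = p_D^2 / (p_A^2 p_B).
Equating to 76.8 atm^-1 and solving on 0 < X < 1: X = 0.774.

X = 0.774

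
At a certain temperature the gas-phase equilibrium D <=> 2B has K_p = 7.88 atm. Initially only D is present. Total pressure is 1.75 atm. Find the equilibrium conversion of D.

X = 0.728

Take 1 mol D as basis and let X be its fractional conversion, so ξ = X.
Mole table: n_D = 1 − X; n_B = 2X.
n_T = Σnᵢ = 1 + X.
With p_i = (n_i/n_T)P, K_p = p_B^2 / (p_D).
Equating to 7.88 atm and solving on 0 < X < 1: X = 0.728.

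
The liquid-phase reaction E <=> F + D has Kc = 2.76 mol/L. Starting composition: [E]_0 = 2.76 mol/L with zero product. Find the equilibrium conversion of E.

X = 0.618

Let X = conversion of E; extent ξ = 2.76·X mol/L.
Concentrations: [E] = 2.76 − 2.76X; [F] = 2.76X; [D] = 2.76X.
Kc = [F] [D] / ([E]).
This equals 2.76 at X = 0.618 (the root in 0 < X < 1).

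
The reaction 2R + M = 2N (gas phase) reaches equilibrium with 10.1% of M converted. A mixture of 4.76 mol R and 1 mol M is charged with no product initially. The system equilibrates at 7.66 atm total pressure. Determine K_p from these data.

Let X = conversion of M (basis 1 mol M); extent of reaction ξ = X.
Species balance: n_R = 4.76 − 2X; n_M = 1 − X; n_N = 2X.
Total moles n_T = 5.76 − X.
At X = 0.101: n_R = 4.56, n_M = 0.899, n_N = 0.202, n_T = 5.66.
p_i = (n_i/n_T)·P. K_p = p_N^2 / (p_R^2 p_M) = 0.00161 atm^-1.

K_p = 0.00161 atm^-1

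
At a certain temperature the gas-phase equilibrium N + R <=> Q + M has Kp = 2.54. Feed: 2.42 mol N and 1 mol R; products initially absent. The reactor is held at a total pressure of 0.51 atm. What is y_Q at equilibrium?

y_Q = 0.243

Basis: 1 mol R initially; let X = conversion of R. Extent ξ = X.
Species balance: n_N = 2.42 − X; n_R = 1 − X; n_Q = X; n_M = X.
Since Δν = 0, n_T = 3.42 throughout.
With p_i = (n_i/n_T)P, Kp = p_Q p_M / (p_N p_R).
Substituting and setting equal to 2.54 gives a polynomial in X; the root in (0,1) is X = 0.830.
Then n_Q = 0.83, n_T = 3.42, so y_Q = 0.243.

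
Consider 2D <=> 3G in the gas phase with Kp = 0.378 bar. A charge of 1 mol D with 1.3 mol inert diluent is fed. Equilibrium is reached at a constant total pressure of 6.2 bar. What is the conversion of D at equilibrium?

Let X = conversion of D (basis 1 mol D); extent of reaction ξ = 0.5X.
At extent ξ: n_D = 1 − X; n_G = 1.5X; n_I = 1.3 (inert).
n_T = Σnᵢ = 2.3 + 0.5X.
Mole fractions y_i = n_i/n_T; Kp = p_G^3 / (p_D^2) with p_i = y_i·P.
Substituting and setting equal to 0.378 bar gives a polynomial in X; the root in (0,1) is X = 0.283.

X = 0.283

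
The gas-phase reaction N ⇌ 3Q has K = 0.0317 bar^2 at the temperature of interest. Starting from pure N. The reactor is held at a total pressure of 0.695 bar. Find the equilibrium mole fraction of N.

y_N = 0.651

Take 1 mol N as basis and let X be its fractional conversion, so ξ = X.
Moles: n_N = 1 − X; n_Q = 3X.
Total moles n_T = 1 + 2X.
With p_i = (n_i/n_T)P, K = p_Q^3 / (p_N).
This yields a degree-3 equation in X; solving on (0,1), X = 0.152.
Then n_N = 0.848, n_T = 1.3, so y_N = 0.651.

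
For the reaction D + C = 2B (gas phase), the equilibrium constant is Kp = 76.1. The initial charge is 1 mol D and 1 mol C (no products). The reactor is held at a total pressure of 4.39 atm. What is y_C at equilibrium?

y_C = 0.093

Let X = conversion of D (basis 1 mol D); extent of reaction ξ = X.
At extent ξ: n_D = 1 − X; n_C = 1 − X; n_B = 2X.
Since Δν = 0, n_T = 2 throughout.
With p_i = (n_i/n_T)P, Kp = p_B^2 / (p_D p_C).
This yields a degree-2 equation in X; solving on (0,1), X = 0.813.
Then n_C = 0.187, n_T = 2, so y_C = 0.093.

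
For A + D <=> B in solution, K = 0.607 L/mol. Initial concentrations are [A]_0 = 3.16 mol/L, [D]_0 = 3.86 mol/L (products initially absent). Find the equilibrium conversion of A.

X = 0.559

Let X = conversion of A; extent ξ = 3.16·X mol/L.
Concentrations: [A] = 3.16 − 3.16X; [D] = 3.86 − 3.16X; [B] = 3.16X.
K = [B] / ([A] [D]).
Setting equal to 0.607 and solving for X on (0,1) gives X = 0.559.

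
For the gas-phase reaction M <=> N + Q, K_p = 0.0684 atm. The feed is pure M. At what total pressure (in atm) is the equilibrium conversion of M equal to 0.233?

P = 1.19 atm

Take 1 mol M as basis and let X be its fractional conversion, so ξ = X.
Moles: n_M = 1 − X; n_N = X; n_Q = X.
Total moles n_T = 1 + X.
K_p = p_N p_Q / (p_M) with p_i = (n_i/n_T)·P.
At X = 0.233: the mole-fraction product g(X) = Π y_i^ν_i = 0.05741. Since K_p = g(X)·P^{1}, P = (K_p/g)^(1/1) = (0.0684/0.05741)^(1/1) = 1.19 atm.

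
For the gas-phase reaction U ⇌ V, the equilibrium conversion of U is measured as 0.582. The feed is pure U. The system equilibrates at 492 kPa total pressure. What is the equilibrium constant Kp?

Kp = 1.39

Let X = conversion of U (basis 1 mol U); extent of reaction ξ = X.
Species balance: n_U = 1 − X; n_V = X.
n_T stays at 1 (no change in mole number).
At X = 0.582: n_U = 0.418, n_V = 0.582, n_T = 1.
p_i = (n_i/n_T)·P. Kp = p_V / (p_U) = 1.39.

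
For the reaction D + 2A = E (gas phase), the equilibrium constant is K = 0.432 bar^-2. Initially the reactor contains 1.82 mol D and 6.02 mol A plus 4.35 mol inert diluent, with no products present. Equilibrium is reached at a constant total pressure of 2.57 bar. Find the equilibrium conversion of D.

X = 0.350

Take 1.82 mol D as basis and let X be its fractional conversion, so ξ = 1.82X.
At extent ξ: n_D = 1.82 − 1.82X; n_A = 6.02 − 3.64X; n_E = 1.82X; n_I = 4.35 (inert).
Summing: n_T = 12.2 − 3.64X.
Mole fractions y_i = n_i/n_T; K = p_E / (p_D p_A^2) with p_i = y_i·P.
Substituting and setting equal to 0.432 bar^-2 gives a polynomial in X; the root in (0,1) is X = 0.350.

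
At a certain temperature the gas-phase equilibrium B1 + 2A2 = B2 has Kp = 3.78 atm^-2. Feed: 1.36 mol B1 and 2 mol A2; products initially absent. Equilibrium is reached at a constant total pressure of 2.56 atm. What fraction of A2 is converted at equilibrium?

Basis: 2 mol A2 initially; let X = conversion of A2. Extent ξ = X.
Species balance: n_B1 = 1.36 − X; n_A2 = 2 − 2X; n_B2 = X.
Total moles n_T = 3.36 − 2X.
y_i = n_i/n_T, p_i = y_i·P. Kp = p_B2 / (p_B1 p_A2^2).
Substituting and setting equal to 3.78 atm^-2 gives a polynomial in X; the root in (0,1) is X = 0.790.

X = 0.790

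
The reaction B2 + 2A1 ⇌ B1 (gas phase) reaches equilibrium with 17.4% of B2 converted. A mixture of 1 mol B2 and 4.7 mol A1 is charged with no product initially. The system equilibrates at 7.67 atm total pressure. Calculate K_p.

Basis: 1 mol B2 initially; let X = conversion of B2. Extent ξ = X.
Mole table: n_B2 = 1 − X; n_A1 = 4.7 − 2X; n_B1 = X.
Summing: n_T = 5.7 − 2X.
At X = 0.174: n_B2 = 0.826, n_A1 = 4.35, n_B1 = 0.174, n_T = 5.35.
p_i = (n_i/n_T)·P. K_p = p_B1 / (p_B2 p_A1^2) = 0.00542 atm^-2.

K_p = 0.00542 atm^-2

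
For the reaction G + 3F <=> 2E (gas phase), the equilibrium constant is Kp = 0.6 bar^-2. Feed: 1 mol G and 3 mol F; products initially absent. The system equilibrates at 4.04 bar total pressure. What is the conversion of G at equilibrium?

Let X = conversion of G (basis 1 mol G); extent of reaction ξ = X.
Species balance: n_G = 1 − X; n_F = 3 − 3X; n_E = 2X.
n_T = Σnᵢ = 4 − 2X.
y_i = n_i/n_T, p_i = y_i·P. Kp = p_E^2 / (p_G p_F^3).
Substituting and setting equal to 0.6 bar^-2 gives a polynomial in X; the root in (0,1) is X = 0.556.

X = 0.556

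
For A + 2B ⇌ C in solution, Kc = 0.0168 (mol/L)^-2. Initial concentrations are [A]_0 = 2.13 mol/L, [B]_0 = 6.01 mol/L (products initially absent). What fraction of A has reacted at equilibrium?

X = 0.280

Let X = conversion of A; extent ξ = 2.13·X mol/L.
Concentrations: [A] = 2.13 − 2.13X; [B] = 6.01 − 4.26X; [C] = 2.13X.
Kc = [C] / ([A] [B]^2).
Equating to 0.0168 (mol/L)^-2: the physical root is X = 0.280.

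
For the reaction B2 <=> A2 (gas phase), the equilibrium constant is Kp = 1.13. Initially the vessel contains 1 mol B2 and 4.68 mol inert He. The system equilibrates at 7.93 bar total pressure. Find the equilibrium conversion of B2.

Let X = conversion of B2 (basis 1 mol B2); extent of reaction ξ = X.
At extent ξ: n_B2 = 1 − X; n_A2 = X; n_I = 4.68 (inert).
Since Δν = 0, n_T = 5.68 throughout.
Mole fractions y_i = n_i/n_T; Kp = p_A2 / (p_B2) with p_i = y_i·P.
This yields a degree-1 equation in X; solving on (0,1), X = 0.531.

X = 0.531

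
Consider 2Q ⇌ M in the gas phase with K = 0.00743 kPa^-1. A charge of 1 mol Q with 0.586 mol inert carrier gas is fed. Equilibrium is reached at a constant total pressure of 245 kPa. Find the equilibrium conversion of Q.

X = 0.554

Let X = conversion of Q (basis 1 mol Q); extent of reaction ξ = 0.5X.
Mole table: n_Q = 1 − X; n_M = 0.5X; n_I = 0.586 (inert).
n_T = Σnᵢ = 1.59 − 0.5X.
With p_i = (n_i/n_T)P, K = p_M / (p_Q^2).
Equating to 0.00743 kPa^-1 and solving on 0 < X < 1: X = 0.554.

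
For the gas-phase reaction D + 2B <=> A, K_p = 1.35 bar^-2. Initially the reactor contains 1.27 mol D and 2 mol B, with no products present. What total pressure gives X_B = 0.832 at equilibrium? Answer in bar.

Take 2 mol B as basis and let X be its fractional conversion, so ξ = X.
At extent ξ: n_D = 1.27 − X; n_B = 2 − 2X; n_A = X.
Summing: n_T = 3.27 − 2X.
K_p = p_A / (p_D p_B^2) with p_i = (n_i/n_T)·P.
At X = 0.832: the mole-fraction product g(X) = Π y_i^ν_i = 43.4. Since K_p = g(X)·P^{-2}, P = (g/K_p)^(1/2) = (43.4/1.35)^(1/2) = 5.67 bar.

P = 5.67 bar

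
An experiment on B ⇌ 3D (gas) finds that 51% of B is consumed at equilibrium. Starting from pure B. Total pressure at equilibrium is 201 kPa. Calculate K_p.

Take 1 mol B as basis and let X be its fractional conversion, so ξ = X.
Species balance: n_B = 1 − X; n_D = 3X.
Total moles n_T = 1 + 2X.
At X = 0.51: n_B = 0.49, n_D = 1.53, n_T = 2.02.
p_i = (n_i/n_T)·P. K_p = p_D^3 / (p_B) = 7.24e+04 kPa^2.

K_p = 7.24e+04 kPa^2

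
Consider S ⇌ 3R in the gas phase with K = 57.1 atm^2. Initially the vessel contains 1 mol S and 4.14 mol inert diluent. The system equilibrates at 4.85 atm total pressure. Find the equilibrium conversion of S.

X = 0.853

Let X = conversion of S (basis 1 mol S); extent of reaction ξ = X.
Species balance: n_S = 1 − X; n_R = 3X; n_I = 4.14 (inert).
Summing: n_T = 5.14 + 2X.
y_i = n_i/n_T, p_i = y_i·P. K = p_R^3 / (p_S).
Substituting and setting equal to 57.1 atm^2 gives a polynomial in X; the root in (0,1) is X = 0.853.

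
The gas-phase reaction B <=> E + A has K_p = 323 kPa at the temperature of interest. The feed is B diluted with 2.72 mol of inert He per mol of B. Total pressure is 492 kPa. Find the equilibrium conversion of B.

X = 0.789

Basis: 1 mol B initially; let X = conversion of B. Extent ξ = X.
Species balance: n_B = 1 − X; n_E = X; n_A = X; n_I = 2.72 (inert).
Summing: n_T = 3.72 + X.
y_i = n_i/n_T, p_i = y_i·P. K_p = p_E p_A / (p_B).
Substituting and setting equal to 323 kPa gives a polynomial in X; the root in (0,1) is X = 0.789.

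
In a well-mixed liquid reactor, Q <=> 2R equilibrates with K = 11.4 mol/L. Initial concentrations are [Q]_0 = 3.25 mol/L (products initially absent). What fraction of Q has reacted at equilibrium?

Let X = conversion of Q; extent ξ = 3.25·X mol/L.
Concentrations: [Q] = 3.25 − 3.25X; [R] = 6.5X.
K = [R]^2 / ([Q]).
Equating to 11.4 mol/L: the physical root is X = 0.596.

X = 0.596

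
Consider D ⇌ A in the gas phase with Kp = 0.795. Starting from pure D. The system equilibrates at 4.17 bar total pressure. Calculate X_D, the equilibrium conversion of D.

X = 0.443

Take 1 mol D as basis and let X be its fractional conversion, so ξ = X.
Species balance: n_D = 1 − X; n_A = X.
n_T stays at 1 (no change in mole number).
With p_i = (n_i/n_T)P, Kp = p_A / (p_D).
Equating to 0.795 and solving on 0 < X < 1: X = 0.443.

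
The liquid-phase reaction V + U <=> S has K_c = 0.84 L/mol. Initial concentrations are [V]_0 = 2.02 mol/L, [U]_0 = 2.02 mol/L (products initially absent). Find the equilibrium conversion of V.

X = 0.472

Let X = conversion of V; extent ξ = 2.02·X mol/L.
Concentrations: [V] = 2.02 − 2.02X; [U] = 2.02 − 2.02X; [S] = 2.02X.
K_c = [S] / ([V] [U]).
Solving K_c = 0.84 for X ∈ (0,1): X = 0.472.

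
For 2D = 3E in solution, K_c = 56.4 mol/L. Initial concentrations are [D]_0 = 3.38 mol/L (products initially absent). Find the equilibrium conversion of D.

X = 0.723

Let X = conversion of D; extent ξ = 3.38X/2 mol/L.
Concentrations: [D] = 3.38 − 3.38X; [E] = 5.07X.
K_c = [E]^3 / ([D]^2).
Setting equal to 56.4 and solving for X on (0,1) gives X = 0.723.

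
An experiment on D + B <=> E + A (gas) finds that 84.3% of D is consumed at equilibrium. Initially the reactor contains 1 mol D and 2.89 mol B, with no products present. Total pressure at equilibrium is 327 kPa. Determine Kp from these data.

Take 1 mol D as basis and let X be its fractional conversion, so ξ = X.
Moles: n_D = 1 − X; n_B = 2.89 − X; n_E = X; n_A = X.
n_T stays at 3.89 (no change in mole number).
At X = 0.843: n_D = 0.157, n_B = 2.05, n_E = 0.843, n_A = 0.843, n_T = 3.89.
p_i = (n_i/n_T)·P. Kp = p_E p_A / (p_D p_B) = 2.21.

Kp = 2.21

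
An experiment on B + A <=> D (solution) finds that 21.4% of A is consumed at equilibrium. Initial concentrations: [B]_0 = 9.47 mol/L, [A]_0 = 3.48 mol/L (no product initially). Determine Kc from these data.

Kc = 0.0312 L/mol

Let X = conversion of A.
Concentrations: [B] = 9.47 − 3.48X; [A] = 3.48 − 3.48X; [D] = 3.48X.
At X = 0.214: [B] = 8.73, [A] = 2.74, [D] = 0.745.
Kc = [D] / ([B] [A]) = 0.0312 L/mol.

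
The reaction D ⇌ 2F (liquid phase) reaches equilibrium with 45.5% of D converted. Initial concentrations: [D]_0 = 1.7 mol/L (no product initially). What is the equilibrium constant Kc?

Let X = conversion of D.
Concentrations: [D] = 1.7 − 1.7X; [F] = 3.4X.
At X = 0.455: [D] = 0.926, [F] = 1.55.
Kc = [F]^2 / ([D]) = 2.58 mol/L.

Kc = 2.58 mol/L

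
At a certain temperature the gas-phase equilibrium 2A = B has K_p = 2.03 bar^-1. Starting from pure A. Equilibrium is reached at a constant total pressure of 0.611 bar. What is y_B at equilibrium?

Let X = conversion of A (basis 1 mol A); extent of reaction ξ = 0.5X.
Mole table: n_A = 1 − X; n_B = 0.5X.
Summing: n_T = 1 − 0.5X.
Mole fractions y_i = n_i/n_T; K_p = p_B / (p_A^2) with p_i = y_i·P.
Setting this equal to 2.03 bar^-1 and taking the physical root (0 < X < 1) gives X = 0.590.
Then n_B = 0.295, n_T = 0.705, so y_B = 0.419.

y_B = 0.419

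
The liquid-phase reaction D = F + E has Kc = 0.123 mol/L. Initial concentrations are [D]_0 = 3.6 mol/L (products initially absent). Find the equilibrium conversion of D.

Let X = conversion of D; extent ξ = 3.6·X mol/L.
Concentrations: [D] = 3.6 − 3.6X; [F] = 3.6X; [E] = 3.6X.
Kc = [F] [E] / ([D]).
Equating to 0.123 mol/L: the physical root is X = 0.169.

X = 0.169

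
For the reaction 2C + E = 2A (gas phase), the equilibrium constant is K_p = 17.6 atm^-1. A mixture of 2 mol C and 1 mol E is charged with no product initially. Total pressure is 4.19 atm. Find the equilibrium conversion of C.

X = 0.743

Basis: 2 mol C initially; let X = conversion of C. Extent ξ = X.
Moles: n_C = 2 − 2X; n_E = 1 − X; n_A = 2X.
Total moles n_T = 3 − X.
With p_i = (n_i/n_T)P, K_p = p_A^2 / (p_C^2 p_E).
Substituting and setting equal to 17.6 atm^-1 gives a polynomial in X; the root in (0,1) is X = 0.743.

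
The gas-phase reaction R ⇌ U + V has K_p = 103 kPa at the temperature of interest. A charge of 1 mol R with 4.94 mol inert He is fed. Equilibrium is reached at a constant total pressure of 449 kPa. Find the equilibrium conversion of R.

X = 0.688

Take 1 mol R as basis and let X be its fractional conversion, so ξ = X.
Moles: n_R = 1 − X; n_U = X; n_V = X; n_I = 4.94 (inert).
n_T = Σnᵢ = 5.94 + X.
Mole fractions y_i = n_i/n_T; K_p = p_U p_V / (p_R) with p_i = y_i·P.
This yields a degree-2 equation in X; solving on (0,1), X = 0.688.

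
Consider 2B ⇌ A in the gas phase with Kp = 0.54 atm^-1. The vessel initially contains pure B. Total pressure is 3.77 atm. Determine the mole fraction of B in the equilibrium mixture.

Basis: 1 mol B initially; let X = conversion of B. Extent ξ = 0.5X.
At extent ξ: n_B = 1 − X; n_A = 0.5X.
n_T = Σnᵢ = 1 − 0.5X.
Mole fractions y_i = n_i/n_T; Kp = p_A / (p_B^2) with p_i = y_i·P.
Substituting and setting equal to 0.54 atm^-1 gives a polynomial in X; the root in (0,1) is X = 0.669.
Then n_B = 0.331, n_T = 0.665, so y_B = 0.497.

y_B = 0.497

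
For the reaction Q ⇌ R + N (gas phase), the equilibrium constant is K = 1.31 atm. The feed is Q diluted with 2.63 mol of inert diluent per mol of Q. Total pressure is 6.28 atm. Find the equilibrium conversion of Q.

X = 0.596

Let X = conversion of Q (basis 1 mol Q); extent of reaction ξ = X.
Mole table: n_Q = 1 − X; n_R = X; n_N = X; n_I = 2.63 (inert).
Total moles n_T = 3.63 + X.
Mole fractions y_i = n_i/n_T; K = p_R p_N / (p_Q) with p_i = y_i·P.
This yields a degree-2 equation in X; solving on (0,1), X = 0.596.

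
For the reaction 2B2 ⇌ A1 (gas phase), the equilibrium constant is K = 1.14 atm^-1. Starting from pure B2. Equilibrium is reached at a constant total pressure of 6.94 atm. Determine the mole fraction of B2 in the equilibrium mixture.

y_B2 = 0.298

Basis: 1 mol B2 initially; let X = conversion of B2. Extent ξ = 0.5X.
Mole table: n_B2 = 1 − X; n_A1 = 0.5X.
Summing: n_T = 1 − 0.5X.
Mole fractions y_i = n_i/n_T; K = p_A1 / (p_B2^2) with p_i = y_i·P.
Setting this equal to 1.14 atm^-1 and taking the physical root (0 < X < 1) gives X = 0.825.
Then n_B2 = 0.175, n_T = 0.588, so y_B2 = 0.298.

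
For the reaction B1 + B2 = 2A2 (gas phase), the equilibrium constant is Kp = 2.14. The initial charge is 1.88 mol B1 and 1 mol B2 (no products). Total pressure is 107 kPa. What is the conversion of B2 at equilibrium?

Let X = conversion of B2 (basis 1 mol B2); extent of reaction ξ = X.
Mole table: n_B1 = 1.88 − X; n_B2 = 1 − X; n_A2 = 2X.
Total moles n_T = 2.88 (Δν = 0, constant).
Mole fractions y_i = n_i/n_T; Kp = p_A2^2 / (p_B1 p_B2) with p_i = y_i·P.
This yields a degree-2 equation in X; solving on (0,1), X = 0.559.

X = 0.559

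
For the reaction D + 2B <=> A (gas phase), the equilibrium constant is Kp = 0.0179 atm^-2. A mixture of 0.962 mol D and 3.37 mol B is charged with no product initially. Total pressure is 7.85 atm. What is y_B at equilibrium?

Take 0.962 mol D as basis and let X be its fractional conversion, so ξ = 0.962X.
Species balance: n_D = 0.962 − 0.962X; n_B = 3.37 − 1.92X; n_A = 0.962X.
n_T = Σnᵢ = 4.33 − 1.92X.
y_i = n_i/n_T, p_i = y_i·P. Kp = p_A / (p_D p_B^2).
This yields a degree-3 equation in X; solving on (0,1), X = 0.373.
Then n_B = 2.65, n_T = 3.61, so y_B = 0.734.

y_B = 0.734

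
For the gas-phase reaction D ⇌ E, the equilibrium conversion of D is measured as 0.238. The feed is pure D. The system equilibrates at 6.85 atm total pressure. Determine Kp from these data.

Kp = 0.312

Let X = conversion of D (basis 1 mol D); extent of reaction ξ = X.
At extent ξ: n_D = 1 − X; n_E = X.
Total moles n_T = 1 (Δν = 0, constant).
At X = 0.238: n_D = 0.762, n_E = 0.238, n_T = 1.
p_i = (n_i/n_T)·P. Kp = p_E / (p_D) = 0.312.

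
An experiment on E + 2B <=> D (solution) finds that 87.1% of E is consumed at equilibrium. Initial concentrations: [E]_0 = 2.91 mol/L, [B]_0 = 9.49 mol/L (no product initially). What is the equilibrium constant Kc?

Let X = conversion of E.
Concentrations: [E] = 2.91 − 2.91X; [B] = 9.49 − 5.82X; [D] = 2.91X.
At X = 0.871: [E] = 0.375, [B] = 4.42, [D] = 2.53.
Kc = [D] / ([E] [B]^2) = 0.345 (mol/L)^-2.

Kc = 0.345 (mol/L)^-2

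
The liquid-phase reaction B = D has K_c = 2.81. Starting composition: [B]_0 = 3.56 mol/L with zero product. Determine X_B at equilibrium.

Let X = conversion of B; extent ξ = 3.56·X mol/L.
Concentrations: [B] = 3.56 − 3.56X; [D] = 3.56X.
K_c = [D] / ([B]).
This equals 2.81 at X = 0.738 (the root in 0 < X < 1).

X = 0.738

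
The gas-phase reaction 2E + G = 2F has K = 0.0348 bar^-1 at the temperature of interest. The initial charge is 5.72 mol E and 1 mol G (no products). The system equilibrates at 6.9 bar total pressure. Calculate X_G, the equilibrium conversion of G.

Basis: 1 mol G initially; let X = conversion of G. Extent ξ = X.
At extent ξ: n_E = 5.72 − 2X; n_G = 1 − X; n_F = 2X.
n_T = Σnᵢ = 6.72 − X.
Mole fractions y_i = n_i/n_T; K = p_F^2 / (p_E^2 p_G) with p_i = y_i·P.
Setting this equal to 0.0348 bar^-1 and taking the physical root (0 < X < 1) gives X = 0.380.

X = 0.380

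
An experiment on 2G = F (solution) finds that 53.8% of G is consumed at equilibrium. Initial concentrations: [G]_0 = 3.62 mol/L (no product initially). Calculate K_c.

K_c = 0.348 L/mol

Let X = conversion of G.
Concentrations: [G] = 3.62 − 3.62X; [F] = 1.81X.
At X = 0.538: [G] = 1.67, [F] = 0.974.
K_c = [F] / ([G]^2) = 0.348 L/mol.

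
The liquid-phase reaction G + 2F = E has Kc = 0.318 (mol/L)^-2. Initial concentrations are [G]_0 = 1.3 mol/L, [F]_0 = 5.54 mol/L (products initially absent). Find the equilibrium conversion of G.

X = 0.794

Let X = conversion of G; extent ξ = 1.3·X mol/L.
Concentrations: [G] = 1.3 − 1.3X; [F] = 5.54 − 2.6X; [E] = 1.3X.
Kc = [E] / ([G] [F]^2).
Setting equal to 0.318 and solving for X on (0,1) gives X = 0.794.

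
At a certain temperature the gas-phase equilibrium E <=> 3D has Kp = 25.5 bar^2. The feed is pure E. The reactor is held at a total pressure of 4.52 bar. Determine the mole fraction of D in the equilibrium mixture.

y_D = 0.711

Take 1 mol E as basis and let X be its fractional conversion, so ξ = X.
Moles: n_E = 1 − X; n_D = 3X.
Total moles n_T = 1 + 2X.
y_i = n_i/n_T, p_i = y_i·P. Kp = p_D^3 / (p_E).
This yields a degree-3 equation in X; solving on (0,1), X = 0.451.
Then n_D = 1.35, n_T = 1.9, so y_D = 0.711.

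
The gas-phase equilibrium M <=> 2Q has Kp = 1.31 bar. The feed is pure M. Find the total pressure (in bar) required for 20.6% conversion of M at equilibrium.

P = 7.39 bar

Let X = conversion of M (basis 1 mol M); extent of reaction ξ = X.
Moles: n_M = 1 − X; n_Q = 2X.
Summing: n_T = 1 + X.
Kp = p_Q^2 / (p_M) with p_i = (n_i/n_T)·P.
At X = 0.206: the mole-fraction product g(X) = Π y_i^ν_i = 0.1773. Since Kp = g(X)·P^{1}, P = (Kp/g)^(1/1) = (1.31/0.1773)^(1/1) = 7.39 bar.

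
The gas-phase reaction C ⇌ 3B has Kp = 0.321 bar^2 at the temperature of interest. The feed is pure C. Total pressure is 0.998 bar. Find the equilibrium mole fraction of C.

Basis: 1 mol C initially; let X = conversion of C. Extent ξ = X.
Species balance: n_C = 1 − X; n_B = 3X.
Summing: n_T = 1 + 2X.
With p_i = (n_i/n_T)P, Kp = p_B^3 / (p_C).
Substituting and setting equal to 0.321 bar^2 gives a polynomial in X; the root in (0,1) is X = 0.275.
Then n_C = 0.725, n_T = 1.55, so y_C = 0.468.

y_C = 0.468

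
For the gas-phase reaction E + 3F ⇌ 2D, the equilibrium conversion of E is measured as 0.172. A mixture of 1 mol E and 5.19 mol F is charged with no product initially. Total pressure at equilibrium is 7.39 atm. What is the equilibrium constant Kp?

Kp = 0.000876 atm^-2

Let X = conversion of E (basis 1 mol E); extent of reaction ξ = X.
At extent ξ: n_E = 1 − X; n_F = 5.19 − 3X; n_D = 2X.
n_T = Σnᵢ = 6.19 − 2X.
At X = 0.172: n_E = 0.828, n_F = 4.67, n_D = 0.344, n_T = 5.85.
p_i = (n_i/n_T)·P. Kp = p_D^2 / (p_E p_F^3) = 0.000876 atm^-2.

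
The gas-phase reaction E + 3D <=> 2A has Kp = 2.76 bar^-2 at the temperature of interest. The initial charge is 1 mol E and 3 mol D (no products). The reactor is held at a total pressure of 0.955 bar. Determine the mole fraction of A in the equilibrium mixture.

Take 1 mol E as basis and let X be its fractional conversion, so ξ = X.
Species balance: n_E = 1 − X; n_D = 3 − 3X; n_A = 2X.
Summing: n_T = 4 − 2X.
Mole fractions y_i = n_i/n_T; Kp = p_A^2 / (p_E p_D^3) with p_i = y_i·P.
Setting this equal to 2.76 bar^-2 and taking the physical root (0 < X < 1) gives X = 0.428.
Then n_A = 0.857, n_T = 3.14, so y_A = 0.273.

y_A = 0.273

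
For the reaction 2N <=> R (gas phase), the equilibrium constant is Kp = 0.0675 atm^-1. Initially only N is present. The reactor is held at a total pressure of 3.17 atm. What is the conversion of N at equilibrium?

Take 1 mol N as basis and let X be its fractional conversion, so ξ = 0.5X.
Mole table: n_N = 1 − X; n_R = 0.5X.
Summing: n_T = 1 − 0.5X.
Mole fractions y_i = n_i/n_T; Kp = p_R / (p_N^2) with p_i = y_i·P.
Setting this equal to 0.0675 atm^-1 and taking the physical root (0 < X < 1) gives X = 0.266.

X = 0.266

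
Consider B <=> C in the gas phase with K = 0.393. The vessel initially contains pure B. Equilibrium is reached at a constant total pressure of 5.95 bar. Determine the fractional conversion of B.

Basis: 1 mol B initially; let X = conversion of B. Extent ξ = X.
At extent ξ: n_B = 1 − X; n_C = X.
n_T stays at 1 (no change in mole number).
Mole fractions y_i = n_i/n_T; K = p_C / (p_B) with p_i = y_i·P.
Equating to 0.393 and solving on 0 < X < 1: X = 0.282.

X = 0.282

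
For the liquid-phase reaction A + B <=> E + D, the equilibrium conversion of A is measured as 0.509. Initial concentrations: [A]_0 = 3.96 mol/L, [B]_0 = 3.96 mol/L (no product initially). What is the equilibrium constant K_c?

Let X = conversion of A.
Concentrations: [A] = 3.96 − 3.96X; [B] = 3.96 − 3.96X; [E] = 3.96X; [D] = 3.96X.
At X = 0.509: [A] = 1.94, [B] = 1.94, [E] = 2.02, [D] = 2.02.
K_c = [E] [D] / ([A] [B]) = 1.07.

K_c = 1.07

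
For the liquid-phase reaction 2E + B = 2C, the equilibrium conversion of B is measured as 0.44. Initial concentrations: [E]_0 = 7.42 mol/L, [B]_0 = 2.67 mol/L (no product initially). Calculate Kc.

Kc = 0.144 L/mol

Let X = conversion of B.
Concentrations: [E] = 7.42 − 5.34X; [B] = 2.67 − 2.67X; [C] = 5.34X.
At X = 0.44: [E] = 5.07, [B] = 1.5, [C] = 2.35.
Kc = [C]^2 / ([E]^2 [B]) = 0.144 L/mol.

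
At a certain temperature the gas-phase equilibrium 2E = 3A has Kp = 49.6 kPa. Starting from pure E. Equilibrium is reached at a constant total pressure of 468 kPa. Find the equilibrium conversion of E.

Take 1 mol E as basis and let X be its fractional conversion, so ξ = 0.5X.
Species balance: n_E = 1 − X; n_A = 1.5X.
n_T = Σnᵢ = 1 + 0.5X.
With p_i = (n_i/n_T)P, Kp = p_A^3 / (p_E^2).
Equating to 49.6 kPa and solving on 0 < X < 1: X = 0.267.

X = 0.267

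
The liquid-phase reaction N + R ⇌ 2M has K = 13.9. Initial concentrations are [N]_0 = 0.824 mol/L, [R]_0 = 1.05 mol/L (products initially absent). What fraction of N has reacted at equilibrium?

X = 0.725

Let X = conversion of N; extent ξ = 0.824·X mol/L.
Concentrations: [N] = 0.824 − 0.824X; [R] = 1.05 − 0.824X; [M] = 1.65X.
K = [M]^2 / ([N] [R]).
Setting equal to 13.9 and solving for X on (0,1) gives X = 0.725.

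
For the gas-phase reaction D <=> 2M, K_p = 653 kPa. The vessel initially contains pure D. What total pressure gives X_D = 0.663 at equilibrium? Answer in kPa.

Take 1 mol D as basis and let X be its fractional conversion, so ξ = X.
At extent ξ: n_D = 1 − X; n_M = 2X.
n_T = Σnᵢ = 1 + X.
K_p = p_M^2 / (p_D) with p_i = (n_i/n_T)·P.
At X = 0.663: the mole-fraction product g(X) = Π y_i^ν_i = 3.137. Since K_p = g(X)·P^{1}, P = (K_p/g)^(1/1) = (653/3.137)^(1/1) = 208 kPa.

P = 208 kPa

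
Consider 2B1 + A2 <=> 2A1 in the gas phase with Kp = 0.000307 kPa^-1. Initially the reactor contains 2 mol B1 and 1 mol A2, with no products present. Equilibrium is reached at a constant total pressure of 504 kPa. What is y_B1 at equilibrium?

Basis: 2 mol B1 initially; let X = conversion of B1. Extent ξ = X.
At extent ξ: n_B1 = 2 − 2X; n_A2 = 1 − X; n_A1 = 2X.
Summing: n_T = 3 − X.
y_i = n_i/n_T, p_i = y_i·P. Kp = p_A1^2 / (p_B1^2 p_A2).
Equating to 0.000307 kPa^-1 and solving on 0 < X < 1: X = 0.175.
Then n_B1 = 1.65, n_T = 2.82, so y_B1 = 0.584.

y_B1 = 0.584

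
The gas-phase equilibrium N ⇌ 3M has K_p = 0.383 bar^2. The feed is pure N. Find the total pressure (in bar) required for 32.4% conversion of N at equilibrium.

Basis: 1 mol N initially; let X = conversion of N. Extent ξ = X.
Species balance: n_N = 1 − X; n_M = 3X.
Total moles n_T = 1 + 2X.
K_p = p_M^3 / (p_N) with p_i = (n_i/n_T)·P.
At X = 0.324: the mole-fraction product g(X) = Π y_i^ν_i = 0.5002. Since K_p = g(X)·P^{2}, P = (K_p/g)^(1/2) = (0.383/0.5002)^(1/2) = 0.875 bar.

P = 0.875 bar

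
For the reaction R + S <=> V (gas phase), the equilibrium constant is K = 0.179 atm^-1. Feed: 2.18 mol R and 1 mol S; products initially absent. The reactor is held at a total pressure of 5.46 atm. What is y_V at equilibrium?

y_V = 0.138

Basis: 1 mol S initially; let X = conversion of S. Extent ξ = X.
Moles: n_R = 2.18 − X; n_S = 1 − X; n_V = X.
Total moles n_T = 3.18 − X.
y_i = n_i/n_T, p_i = y_i·P. K = p_V / (p_R p_S).
This yields a degree-2 equation in X; solving on (0,1), X = 0.386.
Then n_V = 0.386, n_T = 2.79, so y_V = 0.138.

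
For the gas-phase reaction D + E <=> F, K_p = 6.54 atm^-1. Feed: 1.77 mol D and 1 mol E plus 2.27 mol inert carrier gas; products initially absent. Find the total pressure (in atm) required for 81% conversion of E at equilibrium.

P = 2.87 atm

Basis: 1 mol E initially; let X = conversion of E. Extent ξ = X.
Species balance: n_D = 1.77 − X; n_E = 1 − X; n_F = X; n_I = 2.27 (inert).
n_T = Σnᵢ = 5.04 − X.
K_p = p_F / (p_D p_E) with p_i = (n_i/n_T)·P.
At X = 0.81: the mole-fraction product g(X) = Π y_i^ν_i = 18.78. Since K_p = g(X)·P^{-1}, P = (g/K_p)^(1/1) = (18.78/6.54)^(1/1) = 2.87 atm.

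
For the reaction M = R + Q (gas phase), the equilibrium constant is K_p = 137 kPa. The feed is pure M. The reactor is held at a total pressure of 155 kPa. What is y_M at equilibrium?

y_M = 0.187

Basis: 1 mol M initially; let X = conversion of M. Extent ξ = X.
Mole table: n_M = 1 − X; n_R = X; n_Q = X.
Total moles n_T = 1 + X.
y_i = n_i/n_T, p_i = y_i·P. K_p = p_R p_Q / (p_M).
This yields a degree-2 equation in X; solving on (0,1), X = 0.685.
Then n_M = 0.315, n_T = 1.68, so y_M = 0.187.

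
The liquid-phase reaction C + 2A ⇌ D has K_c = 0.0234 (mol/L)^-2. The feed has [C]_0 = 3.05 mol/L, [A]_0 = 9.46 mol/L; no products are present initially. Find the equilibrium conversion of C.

Let X = conversion of C; extent ξ = 3.05·X mol/L.
Concentrations: [C] = 3.05 − 3.05X; [A] = 9.46 − 6.1X; [D] = 3.05X.
K_c = [D] / ([C] [A]^2).
This equals 0.0234 at X = 0.493 (the root in 0 < X < 1).

X = 0.493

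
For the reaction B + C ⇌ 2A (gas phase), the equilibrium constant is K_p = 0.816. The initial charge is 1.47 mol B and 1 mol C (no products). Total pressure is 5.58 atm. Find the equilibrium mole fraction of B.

Basis: 1 mol C initially; let X = conversion of C. Extent ξ = X.
Species balance: n_B = 1.47 − X; n_C = 1 − X; n_A = 2X.
Since Δν = 0, n_T = 2.47 throughout.
y_i = n_i/n_T, p_i = y_i·P. K_p = p_A^2 / (p_B p_C).
This yields a degree-2 equation in X; solving on (0,1), X = 0.374.
Then n_B = 1.1, n_T = 2.47, so y_B = 0.444.

y_B = 0.444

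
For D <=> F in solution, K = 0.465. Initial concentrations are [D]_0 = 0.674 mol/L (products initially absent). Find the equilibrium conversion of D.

X = 0.317

Let X = conversion of D; extent ξ = 0.674·X mol/L.
Concentrations: [D] = 0.674 − 0.674X; [F] = 0.674X.
K = [F] / ([D]).
Equating to 0.465: the physical root is X = 0.317.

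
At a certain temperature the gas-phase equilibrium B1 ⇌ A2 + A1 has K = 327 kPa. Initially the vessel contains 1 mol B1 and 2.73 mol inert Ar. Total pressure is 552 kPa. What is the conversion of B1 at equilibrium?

X = 0.775

Let X = conversion of B1 (basis 1 mol B1); extent of reaction ξ = X.
Mole table: n_B1 = 1 − X; n_A2 = X; n_A1 = X; n_I = 2.73 (inert).
Summing: n_T = 3.73 + X.
Mole fractions y_i = n_i/n_T; K = p_A2 p_A1 / (p_B1) with p_i = y_i·P.
This yields a degree-2 equation in X; solving on (0,1), X = 0.775.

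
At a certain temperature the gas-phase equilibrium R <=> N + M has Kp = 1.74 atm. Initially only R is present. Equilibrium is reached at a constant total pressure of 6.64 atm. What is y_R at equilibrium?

Take 1 mol R as basis and let X be its fractional conversion, so ξ = X.
Mole table: n_R = 1 − X; n_N = X; n_M = X.
n_T = Σnᵢ = 1 + X.
With p_i = (n_i/n_T)P, Kp = p_N p_M / (p_R).
Substituting and setting equal to 1.74 atm gives a polynomial in X; the root in (0,1) is X = 0.456.
Then n_R = 0.544, n_T = 1.46, so y_R = 0.374.

y_R = 0.374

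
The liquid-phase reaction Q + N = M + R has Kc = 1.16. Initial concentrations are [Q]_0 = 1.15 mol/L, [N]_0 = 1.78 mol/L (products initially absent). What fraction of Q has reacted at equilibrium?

Let X = conversion of Q; extent ξ = 1.15·X mol/L.
Concentrations: [Q] = 1.15 − 1.15X; [N] = 1.78 − 1.15X; [M] = 1.15X; [R] = 1.15X.
Kc = [M] [R] / ([Q] [N]).
Setting equal to 1.16 and solving for X on (0,1) gives X = 0.629.

X = 0.629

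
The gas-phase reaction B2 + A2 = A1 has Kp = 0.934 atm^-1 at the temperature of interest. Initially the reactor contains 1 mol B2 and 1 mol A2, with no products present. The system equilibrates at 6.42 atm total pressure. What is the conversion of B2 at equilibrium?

Basis: 1 mol B2 initially; let X = conversion of B2. Extent ξ = X.
At extent ξ: n_B2 = 1 − X; n_A2 = 1 − X; n_A1 = X.
n_T = Σnᵢ = 2 − X.
Mole fractions y_i = n_i/n_T; Kp = p_A1 / (p_B2 p_A2) with p_i = y_i·P.
Substituting and setting equal to 0.934 atm^-1 gives a polynomial in X; the root in (0,1) is X = 0.622.

X = 0.622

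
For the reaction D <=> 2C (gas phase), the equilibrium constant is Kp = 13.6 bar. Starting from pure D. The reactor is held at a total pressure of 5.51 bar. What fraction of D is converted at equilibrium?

X = 0.618

Let X = conversion of D (basis 1 mol D); extent of reaction ξ = X.
Moles: n_D = 1 − X; n_C = 2X.
Total moles n_T = 1 + X.
With p_i = (n_i/n_T)P, Kp = p_C^2 / (p_D).
Substituting and setting equal to 13.6 bar gives a polynomial in X; the root in (0,1) is X = 0.618.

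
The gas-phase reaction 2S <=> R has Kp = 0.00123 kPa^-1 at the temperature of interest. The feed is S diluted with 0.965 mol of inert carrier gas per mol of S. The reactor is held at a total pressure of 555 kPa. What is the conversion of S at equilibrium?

Basis: 1 mol S initially; let X = conversion of S. Extent ξ = 0.5X.
Moles: n_S = 1 − X; n_R = 0.5X; n_I = 0.965 (inert).
Total moles n_T = 1.96 − 0.5X.
With p_i = (n_i/n_T)P, Kp = p_R / (p_S^2).
Equating to 0.00123 kPa^-1 and solving on 0 < X < 1: X = 0.335.

X = 0.335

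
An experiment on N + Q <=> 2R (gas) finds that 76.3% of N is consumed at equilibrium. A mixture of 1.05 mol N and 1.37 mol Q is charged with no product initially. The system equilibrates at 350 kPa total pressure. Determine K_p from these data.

K_p = 18.1

Basis: 1.05 mol N initially; let X = conversion of N. Extent ξ = 1.05X.
Species balance: n_N = 1.05 − 1.05X; n_Q = 1.37 − 1.05X; n_R = 2.1X.
Total moles n_T = 2.42 (Δν = 0, constant).
At X = 0.763: n_N = 0.249, n_Q = 0.569, n_R = 1.6, n_T = 2.42.
p_i = (n_i/n_T)·P. K_p = p_R^2 / (p_N p_Q) = 18.1.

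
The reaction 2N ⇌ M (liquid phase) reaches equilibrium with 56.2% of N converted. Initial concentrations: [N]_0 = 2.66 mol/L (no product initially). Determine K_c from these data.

K_c = 0.551 L/mol

Let X = conversion of N.
Concentrations: [N] = 2.66 − 2.66X; [M] = 1.33X.
At X = 0.562: [N] = 1.17, [M] = 0.747.
K_c = [M] / ([N]^2) = 0.551 L/mol.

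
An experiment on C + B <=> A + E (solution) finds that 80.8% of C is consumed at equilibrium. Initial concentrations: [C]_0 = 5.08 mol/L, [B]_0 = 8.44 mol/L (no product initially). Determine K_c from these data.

Let X = conversion of C.
Concentrations: [C] = 5.08 − 5.08X; [B] = 8.44 − 5.08X; [A] = 5.08X; [E] = 5.08X.
At X = 0.808: [C] = 0.975, [B] = 4.34, [A] = 4.1, [E] = 4.1.
K_c = [A] [E] / ([C] [B]) = 3.98.

K_c = 3.98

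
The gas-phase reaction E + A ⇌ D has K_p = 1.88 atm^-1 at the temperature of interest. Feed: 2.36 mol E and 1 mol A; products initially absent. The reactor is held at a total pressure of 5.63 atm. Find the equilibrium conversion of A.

X = 0.864

Let X = conversion of A (basis 1 mol A); extent of reaction ξ = X.
At extent ξ: n_E = 2.36 − X; n_A = 1 − X; n_D = X.
Total moles n_T = 3.36 − X.
Mole fractions y_i = n_i/n_T; K_p = p_D / (p_E p_A) with p_i = y_i·P.
Equating to 1.88 atm^-1 and solving on 0 < X < 1: X = 0.864.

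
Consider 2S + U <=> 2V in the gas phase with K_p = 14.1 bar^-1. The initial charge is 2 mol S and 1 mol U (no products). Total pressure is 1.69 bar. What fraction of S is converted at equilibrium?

X = 0.653

Take 2 mol S as basis and let X be its fractional conversion, so ξ = X.
At extent ξ: n_S = 2 − 2X; n_U = 1 − X; n_V = 2X.
Total moles n_T = 3 − X.
y_i = n_i/n_T, p_i = y_i·P. K_p = p_V^2 / (p_S^2 p_U).
Setting this equal to 14.1 bar^-1 and taking the physical root (0 < X < 1) gives X = 0.653.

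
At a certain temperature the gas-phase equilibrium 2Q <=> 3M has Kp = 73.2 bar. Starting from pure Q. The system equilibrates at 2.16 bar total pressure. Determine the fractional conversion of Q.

Take 1 mol Q as basis and let X be its fractional conversion, so ξ = 0.5X.
Mole table: n_Q = 1 − X; n_M = 1.5X.
Total moles n_T = 1 + 0.5X.
Mole fractions y_i = n_i/n_T; Kp = p_M^3 / (p_Q^2) with p_i = y_i·P.
Equating to 73.2 bar and solving on 0 < X < 1: X = 0.807.

X = 0.807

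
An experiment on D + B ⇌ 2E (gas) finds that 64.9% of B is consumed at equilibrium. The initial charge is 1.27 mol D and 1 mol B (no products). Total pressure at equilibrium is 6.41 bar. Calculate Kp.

Kp = 7.73

Take 1 mol B as basis and let X be its fractional conversion, so ξ = X.
Mole table: n_D = 1.27 − X; n_B = 1 − X; n_E = 2X.
Total moles n_T = 2.27 (Δν = 0, constant).
At X = 0.649: n_D = 0.621, n_B = 0.351, n_E = 1.3, n_T = 2.27.
p_i = (n_i/n_T)·P. Kp = p_E^2 / (p_D p_B) = 7.73.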